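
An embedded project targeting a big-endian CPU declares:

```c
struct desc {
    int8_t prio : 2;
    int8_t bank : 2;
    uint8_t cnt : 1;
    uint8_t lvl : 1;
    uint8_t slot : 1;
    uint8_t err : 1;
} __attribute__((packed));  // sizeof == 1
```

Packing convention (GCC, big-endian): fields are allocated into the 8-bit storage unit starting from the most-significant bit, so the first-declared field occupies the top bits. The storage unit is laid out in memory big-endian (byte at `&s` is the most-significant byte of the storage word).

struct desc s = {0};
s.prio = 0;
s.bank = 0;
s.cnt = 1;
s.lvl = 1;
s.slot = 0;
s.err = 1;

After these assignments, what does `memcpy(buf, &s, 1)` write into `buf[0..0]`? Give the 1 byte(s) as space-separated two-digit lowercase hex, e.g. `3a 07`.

prio (2b) val=0 bits=0x0 at bit 6: 0x00
bank (2b) val=0 bits=0x0 at bit 4: 0x00
cnt (1b) val=1 bits=0x1 at bit 3: 0x08
lvl (1b) val=1 bits=0x1 at bit 2: 0x0c
slot (1b) val=0 bits=0x0 at bit 1: 0x0c
err (1b) val=1 bits=0x1 at bit 0: 0x0d
word = 0x0d → big-endian bytes:
  [0]=0x0d

0d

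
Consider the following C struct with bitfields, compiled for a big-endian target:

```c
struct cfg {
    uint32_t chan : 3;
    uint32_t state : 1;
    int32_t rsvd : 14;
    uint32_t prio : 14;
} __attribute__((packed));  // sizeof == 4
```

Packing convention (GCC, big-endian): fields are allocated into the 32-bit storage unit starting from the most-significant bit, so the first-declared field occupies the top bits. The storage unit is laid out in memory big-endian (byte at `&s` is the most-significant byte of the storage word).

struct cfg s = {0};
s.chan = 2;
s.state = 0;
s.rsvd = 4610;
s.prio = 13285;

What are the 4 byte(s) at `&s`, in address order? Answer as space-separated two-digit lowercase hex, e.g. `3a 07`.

44 80 b3 e5

chan (3b) val=2 bits=0x2 at bit 29: 0x40000000
state (1b) val=0 bits=0x0 at bit 28: 0x40000000
rsvd (14b) val=4610 bits=0x1202 at bit 14: 0x44808000
prio (14b) val=13285 bits=0x33e5 at bit 0: 0x4480b3e5
word = 0x4480b3e5 → big-endian bytes:
  [0]=0x44  [1]=0x80  [2]=0xb3  [3]=0xe5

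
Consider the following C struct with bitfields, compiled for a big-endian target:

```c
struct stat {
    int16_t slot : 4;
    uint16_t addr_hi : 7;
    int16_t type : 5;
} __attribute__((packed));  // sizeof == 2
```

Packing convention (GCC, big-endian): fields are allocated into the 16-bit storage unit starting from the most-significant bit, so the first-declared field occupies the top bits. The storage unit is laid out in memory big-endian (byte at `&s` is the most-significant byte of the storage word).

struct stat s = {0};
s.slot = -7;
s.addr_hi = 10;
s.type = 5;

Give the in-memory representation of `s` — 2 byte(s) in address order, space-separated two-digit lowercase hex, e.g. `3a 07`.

slot:4 = -7 → 0x9 << 12 → word 0x9000
addr_hi:7 = 10 → 0xa << 5 → word 0x9140
type:5 = 5 → 0x5 << 0 → word 0x9145
word = 0x9145 → big-endian bytes:
  [0]=0x91  [1]=0x45

91 45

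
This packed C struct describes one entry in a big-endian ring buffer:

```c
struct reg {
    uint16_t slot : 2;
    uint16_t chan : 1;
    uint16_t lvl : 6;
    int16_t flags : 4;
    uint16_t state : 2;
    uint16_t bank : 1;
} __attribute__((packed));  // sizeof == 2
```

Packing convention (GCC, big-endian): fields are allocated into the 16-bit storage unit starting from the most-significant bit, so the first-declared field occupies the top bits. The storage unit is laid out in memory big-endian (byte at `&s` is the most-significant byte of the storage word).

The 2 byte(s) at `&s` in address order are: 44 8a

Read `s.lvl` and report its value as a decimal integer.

9

[0]=0x44 [1]=0x8a (big-endian) → word 0x448a
slot:2 @ bit 14 → (0x448a>>14)&0x3 = 0x1
chan:1 @ bit 13 → (0x448a>>13)&0x1 = 0x0
lvl:6 @ bit 7 → (0x448a>>7)&0x3f = 0x9  ←
flags:4 @ bit 3 → (0x448a>>3)&0xf = 0x1
state:2 @ bit 1 → (0x448a>>1)&0x3 = 0x1
bank:1 @ bit 0 → (0x448a>>0)&0x1 = 0x0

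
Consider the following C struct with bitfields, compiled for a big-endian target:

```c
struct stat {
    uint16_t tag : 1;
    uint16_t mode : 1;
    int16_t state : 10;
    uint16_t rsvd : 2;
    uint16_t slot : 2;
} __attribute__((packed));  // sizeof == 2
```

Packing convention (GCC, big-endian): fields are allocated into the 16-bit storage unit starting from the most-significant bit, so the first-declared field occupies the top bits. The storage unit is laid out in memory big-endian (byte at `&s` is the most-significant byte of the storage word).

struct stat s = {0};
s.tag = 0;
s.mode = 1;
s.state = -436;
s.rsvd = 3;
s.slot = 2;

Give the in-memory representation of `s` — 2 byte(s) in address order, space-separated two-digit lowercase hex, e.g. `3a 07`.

tag (1b) val=0 bits=0x0 at bit 15: 0x0000
mode (1b) val=1 bits=0x1 at bit 14: 0x4000
state (10b) val=-436 bits=0x24c at bit 4: 0x64c0
rsvd (2b) val=3 bits=0x3 at bit 2: 0x64cc
slot (2b) val=2 bits=0x2 at bit 0: 0x64ce
word = 0x64ce → big-endian bytes:
  [0]=0x64  [1]=0xce

64 ce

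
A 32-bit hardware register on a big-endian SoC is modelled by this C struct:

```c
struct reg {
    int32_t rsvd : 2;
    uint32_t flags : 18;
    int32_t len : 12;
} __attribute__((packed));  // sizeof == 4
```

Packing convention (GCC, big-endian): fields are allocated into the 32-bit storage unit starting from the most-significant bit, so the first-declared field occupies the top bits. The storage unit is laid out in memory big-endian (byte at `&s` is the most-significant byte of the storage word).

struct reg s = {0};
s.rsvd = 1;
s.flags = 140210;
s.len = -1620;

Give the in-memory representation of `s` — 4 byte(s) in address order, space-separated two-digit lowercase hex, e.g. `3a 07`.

rsvd (2b) val=1 bits=0x1 at bit 30: 0x40000000
flags (18b) val=140210 bits=0x223b2 at bit 12: 0x623b2000
len (12b) val=-1620 bits=0x9ac at bit 0: 0x623b29ac
word = 0x623b29ac → big-endian bytes:
  [0]=0x62  [1]=0x3b  [2]=0x29  [3]=0xac

62 3b 29 ac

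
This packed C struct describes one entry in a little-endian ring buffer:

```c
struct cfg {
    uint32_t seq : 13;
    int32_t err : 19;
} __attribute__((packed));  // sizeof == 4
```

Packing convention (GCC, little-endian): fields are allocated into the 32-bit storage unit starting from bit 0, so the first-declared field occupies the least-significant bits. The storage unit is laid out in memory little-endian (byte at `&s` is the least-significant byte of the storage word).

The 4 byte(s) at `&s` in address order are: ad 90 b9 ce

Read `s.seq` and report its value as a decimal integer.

4269

[0]=0xad [1]=0x90 [2]=0xb9 [3]=0xce (little-endian) → word 0xceb990ad
seq:13 @ bit 0 → (0xceb990ad>>0)&0x1fff = 0x10ad  ←
err:19 @ bit 13 → (0xceb990ad>>13)&0x7ffff = 0x675cc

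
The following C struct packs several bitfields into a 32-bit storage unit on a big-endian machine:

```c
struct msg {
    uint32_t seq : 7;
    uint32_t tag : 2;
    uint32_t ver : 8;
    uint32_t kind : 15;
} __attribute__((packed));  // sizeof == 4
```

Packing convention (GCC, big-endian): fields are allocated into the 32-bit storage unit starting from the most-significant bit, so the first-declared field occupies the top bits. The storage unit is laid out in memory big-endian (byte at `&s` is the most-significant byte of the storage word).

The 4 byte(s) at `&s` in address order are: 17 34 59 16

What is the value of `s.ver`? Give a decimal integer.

[0]=0x17 [1]=0x34 [2]=0x59 [3]=0x16 (big-endian) → word 0x17345916
seq:7 @ bit 25 → (0x17345916>>25)&0x7f = 0xb
tag:2 @ bit 23 → (0x17345916>>23)&0x3 = 0x2
ver:8 @ bit 15 → (0x17345916>>15)&0xff = 0x68  ←
kind:15 @ bit 0 → (0x17345916>>0)&0x7fff = 0x5916

104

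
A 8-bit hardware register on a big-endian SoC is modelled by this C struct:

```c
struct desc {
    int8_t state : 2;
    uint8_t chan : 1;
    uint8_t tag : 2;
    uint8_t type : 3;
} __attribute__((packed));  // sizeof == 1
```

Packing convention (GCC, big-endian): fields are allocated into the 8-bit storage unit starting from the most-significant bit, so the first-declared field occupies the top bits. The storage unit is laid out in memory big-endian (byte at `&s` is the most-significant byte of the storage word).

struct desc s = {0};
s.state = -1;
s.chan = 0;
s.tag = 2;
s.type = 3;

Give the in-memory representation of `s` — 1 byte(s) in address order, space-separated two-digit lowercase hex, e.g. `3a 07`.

d3

state:2 = -1 → 0x3 << 6 → word 0xc0
chan:1 = 0 → 0x0 << 5 → word 0xc0
tag:2 = 2 → 0x2 << 3 → word 0xd0
type:3 = 3 → 0x3 << 0 → word 0xd3
word = 0xd3 → big-endian bytes:
  [0]=0xd3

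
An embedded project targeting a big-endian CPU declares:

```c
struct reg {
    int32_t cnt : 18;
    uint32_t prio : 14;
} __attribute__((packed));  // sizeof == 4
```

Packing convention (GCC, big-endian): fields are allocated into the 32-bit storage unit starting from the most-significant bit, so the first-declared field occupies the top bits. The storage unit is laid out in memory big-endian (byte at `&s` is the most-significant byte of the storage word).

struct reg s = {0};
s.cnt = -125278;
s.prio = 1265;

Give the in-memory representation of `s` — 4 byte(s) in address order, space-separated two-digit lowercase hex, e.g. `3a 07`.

cnt (18b) val=-125278 bits=0x216a2 at bit 14: 0x85a88000
prio (14b) val=1265 bits=0x4f1 at bit 0: 0x85a884f1
word = 0x85a884f1 → big-endian bytes:
  [0]=0x85  [1]=0xa8  [2]=0x84  [3]=0xf1

85 a8 84 f1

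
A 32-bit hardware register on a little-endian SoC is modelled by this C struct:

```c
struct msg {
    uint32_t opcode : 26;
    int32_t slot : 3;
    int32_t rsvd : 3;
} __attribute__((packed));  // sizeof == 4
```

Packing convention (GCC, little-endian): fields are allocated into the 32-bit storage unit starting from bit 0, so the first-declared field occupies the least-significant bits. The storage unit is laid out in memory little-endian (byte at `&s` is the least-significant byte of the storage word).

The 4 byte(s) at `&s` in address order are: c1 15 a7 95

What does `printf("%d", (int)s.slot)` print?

-3

[0]=0xc1 [1]=0x15 [2]=0xa7 [3]=0x95 (little-endian) → word 0x95a715c1
opcode [0+:26] = (word>>0) & 0x3ffffff = 27727297
slot [26+:3] = (word>>26) & 0x7 = 5  ←
rsvd [29+:3] = (word>>29) & 0x7 = 4
slot signed 3b, MSB=1: 5 - 8 = -3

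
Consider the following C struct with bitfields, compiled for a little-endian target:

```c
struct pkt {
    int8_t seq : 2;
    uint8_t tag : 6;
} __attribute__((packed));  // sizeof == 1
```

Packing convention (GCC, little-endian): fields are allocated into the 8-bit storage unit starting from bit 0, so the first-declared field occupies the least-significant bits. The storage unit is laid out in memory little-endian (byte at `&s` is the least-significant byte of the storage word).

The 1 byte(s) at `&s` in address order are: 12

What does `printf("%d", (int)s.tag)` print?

[0]=0x12 (little-endian) → word 0x12
seq [0+:2] = (word>>0) & 0x3 = 2
tag [2+:6] = (word>>2) & 0x3f = 4  ←

4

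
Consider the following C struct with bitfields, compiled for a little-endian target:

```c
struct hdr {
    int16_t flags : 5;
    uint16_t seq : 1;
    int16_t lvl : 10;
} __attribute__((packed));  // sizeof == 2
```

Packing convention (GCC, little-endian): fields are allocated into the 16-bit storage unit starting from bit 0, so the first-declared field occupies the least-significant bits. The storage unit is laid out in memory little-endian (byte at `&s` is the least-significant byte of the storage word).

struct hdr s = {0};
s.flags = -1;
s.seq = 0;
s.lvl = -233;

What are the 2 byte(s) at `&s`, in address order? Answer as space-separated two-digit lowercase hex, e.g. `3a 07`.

flags:5 = -1 → 0x1f << 0 → word 0x001f
seq:1 = 0 → 0x0 << 5 → word 0x001f
lvl:10 = -233 → 0x317 << 6 → word 0xc5df
word = 0xc5df → little-endian bytes:
  [0]=0xdf  [1]=0xc5

df c5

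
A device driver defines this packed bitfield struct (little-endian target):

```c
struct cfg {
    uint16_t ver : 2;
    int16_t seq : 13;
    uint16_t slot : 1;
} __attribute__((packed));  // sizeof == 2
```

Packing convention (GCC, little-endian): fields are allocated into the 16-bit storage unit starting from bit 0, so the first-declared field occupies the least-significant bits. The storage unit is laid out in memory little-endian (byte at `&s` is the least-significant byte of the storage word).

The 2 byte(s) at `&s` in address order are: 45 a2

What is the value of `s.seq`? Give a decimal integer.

2193

[0]=0x45 [1]=0xa2 (little-endian) → word 0xa245
ver:2 @ bit 0 → (0xa245>>0)&0x3 = 0x1
seq:13 @ bit 2 → (0xa245>>2)&0x1fff = 0x891  ←
slot:1 @ bit 15 → (0xa245>>15)&0x1 = 0x1
seq signed 13b, MSB=0: value = 2193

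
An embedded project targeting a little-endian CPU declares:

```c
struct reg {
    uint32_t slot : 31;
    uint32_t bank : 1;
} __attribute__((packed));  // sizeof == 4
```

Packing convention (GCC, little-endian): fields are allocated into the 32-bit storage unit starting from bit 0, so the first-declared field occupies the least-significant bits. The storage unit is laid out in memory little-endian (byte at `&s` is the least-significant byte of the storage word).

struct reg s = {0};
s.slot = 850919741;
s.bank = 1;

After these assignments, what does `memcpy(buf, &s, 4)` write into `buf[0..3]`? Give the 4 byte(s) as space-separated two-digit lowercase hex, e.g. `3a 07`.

slot (31b) val=850919741 bits=0x32b8013d at bit 0: 0x32b8013d
bank (1b) val=1 bits=0x1 at bit 31: 0xb2b8013d
word = 0xb2b8013d → little-endian bytes:
  [0]=0x3d  [1]=0x01  [2]=0xb8  [3]=0xb2

3d 01 b8 b2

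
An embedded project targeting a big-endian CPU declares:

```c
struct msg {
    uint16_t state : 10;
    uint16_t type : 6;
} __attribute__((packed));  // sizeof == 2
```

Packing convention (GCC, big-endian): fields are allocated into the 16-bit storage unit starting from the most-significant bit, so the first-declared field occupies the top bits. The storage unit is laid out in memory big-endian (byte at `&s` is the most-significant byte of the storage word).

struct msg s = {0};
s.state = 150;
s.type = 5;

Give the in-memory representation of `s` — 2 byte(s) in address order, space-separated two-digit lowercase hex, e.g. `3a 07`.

25 85

state:10 = 150 → 0x96 << 6 → word 0x2580
type:6 = 5 → 0x5 << 0 → word 0x2585
word = 0x2585 → big-endian bytes:
  [0]=0x25  [1]=0x85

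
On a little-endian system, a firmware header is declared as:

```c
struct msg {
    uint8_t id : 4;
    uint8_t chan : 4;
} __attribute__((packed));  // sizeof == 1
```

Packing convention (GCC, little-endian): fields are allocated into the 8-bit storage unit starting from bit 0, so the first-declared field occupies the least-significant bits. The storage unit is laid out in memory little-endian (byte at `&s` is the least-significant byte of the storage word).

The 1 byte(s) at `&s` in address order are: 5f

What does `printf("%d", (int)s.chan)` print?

[0]=0x5f (little-endian) → word 0x5f
id:4 @ bit 0 → (0x5f>>0)&0xf = 0xf
chan:4 @ bit 4 → (0x5f>>4)&0xf = 0x5  ←

5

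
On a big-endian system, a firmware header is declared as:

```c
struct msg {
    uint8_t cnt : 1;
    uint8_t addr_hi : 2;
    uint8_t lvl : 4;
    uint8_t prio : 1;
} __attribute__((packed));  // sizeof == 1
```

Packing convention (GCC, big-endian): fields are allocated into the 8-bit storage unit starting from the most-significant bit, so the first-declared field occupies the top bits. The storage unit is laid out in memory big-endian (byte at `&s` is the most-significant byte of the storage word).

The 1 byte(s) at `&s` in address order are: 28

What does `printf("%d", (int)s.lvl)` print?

4

[0]=0x28 (big-endian) → word 0x28
cnt:1 @ bit 7 → (0x28>>7)&0x1 = 0x0
addr_hi:2 @ bit 5 → (0x28>>5)&0x3 = 0x1
lvl:4 @ bit 1 → (0x28>>1)&0xf = 0x4  ←
prio:1 @ bit 0 → (0x28>>0)&0x1 = 0x0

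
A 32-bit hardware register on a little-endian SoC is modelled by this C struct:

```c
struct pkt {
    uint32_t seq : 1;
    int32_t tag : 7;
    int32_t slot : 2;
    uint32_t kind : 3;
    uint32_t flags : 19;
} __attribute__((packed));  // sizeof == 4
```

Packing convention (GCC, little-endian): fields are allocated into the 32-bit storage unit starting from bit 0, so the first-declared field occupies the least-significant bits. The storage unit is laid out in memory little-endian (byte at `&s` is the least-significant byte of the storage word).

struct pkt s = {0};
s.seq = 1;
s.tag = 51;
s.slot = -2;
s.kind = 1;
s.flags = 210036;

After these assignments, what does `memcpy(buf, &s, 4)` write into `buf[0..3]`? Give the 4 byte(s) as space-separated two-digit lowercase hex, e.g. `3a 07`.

seq (1b) val=1 bits=0x1 at bit 0: 0x00000001
tag (7b) val=51 bits=0x33 at bit 1: 0x00000067
slot (2b) val=-2 bits=0x2 at bit 8: 0x00000267
kind (3b) val=1 bits=0x1 at bit 10: 0x00000667
flags (19b) val=210036 bits=0x33474 at bit 13: 0x668e8667
word = 0x668e8667 → little-endian bytes:
  [0]=0x67  [1]=0x86  [2]=0x8e  [3]=0x66

67 86 8e 66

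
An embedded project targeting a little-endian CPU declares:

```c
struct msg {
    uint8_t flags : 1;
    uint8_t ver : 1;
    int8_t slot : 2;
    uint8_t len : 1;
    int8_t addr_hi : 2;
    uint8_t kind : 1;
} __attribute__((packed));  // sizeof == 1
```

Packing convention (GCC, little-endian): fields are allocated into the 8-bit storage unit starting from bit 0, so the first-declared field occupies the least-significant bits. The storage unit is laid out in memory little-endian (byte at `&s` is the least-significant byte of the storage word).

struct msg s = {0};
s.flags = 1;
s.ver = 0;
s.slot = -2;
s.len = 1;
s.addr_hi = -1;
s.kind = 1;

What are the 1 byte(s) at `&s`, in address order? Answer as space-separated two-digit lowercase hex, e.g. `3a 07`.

flags (1b) val=1 bits=0x1 at bit 0: 0x01
ver (1b) val=0 bits=0x0 at bit 1: 0x01
slot (2b) val=-2 bits=0x2 at bit 2: 0x09
len (1b) val=1 bits=0x1 at bit 4: 0x19
addr_hi (2b) val=-1 bits=0x3 at bit 5: 0x79
kind (1b) val=1 bits=0x1 at bit 7: 0xf9
word = 0xf9 → little-endian bytes:
  [0]=0xf9

f9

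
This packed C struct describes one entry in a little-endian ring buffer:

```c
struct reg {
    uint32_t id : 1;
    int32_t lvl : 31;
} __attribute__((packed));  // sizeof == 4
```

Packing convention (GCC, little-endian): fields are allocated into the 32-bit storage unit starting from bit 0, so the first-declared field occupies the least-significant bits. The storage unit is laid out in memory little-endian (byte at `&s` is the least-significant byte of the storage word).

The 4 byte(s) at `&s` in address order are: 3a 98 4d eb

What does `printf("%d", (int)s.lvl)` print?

[0]=0x3a [1]=0x98 [2]=0x4d [3]=0xeb (little-endian) → word 0xeb4d983a
id:1 @ bit 0 → (0xeb4d983a>>0)&0x1 = 0x0
lvl:31 @ bit 1 → (0xeb4d983a>>1)&0x7fffffff = 0x75a6cc1d  ←
lvl signed 31b, MSB=1: 1973865501 - 2147483648 = -173618147

-173618147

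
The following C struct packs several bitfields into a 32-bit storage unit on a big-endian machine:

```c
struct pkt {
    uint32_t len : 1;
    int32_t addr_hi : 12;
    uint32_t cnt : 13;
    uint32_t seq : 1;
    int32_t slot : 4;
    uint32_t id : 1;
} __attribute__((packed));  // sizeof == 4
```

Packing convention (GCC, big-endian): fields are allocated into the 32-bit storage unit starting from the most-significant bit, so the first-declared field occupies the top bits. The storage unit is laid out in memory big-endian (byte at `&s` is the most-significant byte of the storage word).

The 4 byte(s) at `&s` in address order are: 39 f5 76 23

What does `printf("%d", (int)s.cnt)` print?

[0]=0x39 [1]=0xf5 [2]=0x76 [3]=0x23 (big-endian) → word 0x39f57623
len:1 @ bit 31 → (0x39f57623>>31)&0x1 = 0x0
addr_hi:12 @ bit 19 → (0x39f57623>>19)&0xfff = 0x73e
cnt:13 @ bit 6 → (0x39f57623>>6)&0x1fff = 0x15d8  ←
seq:1 @ bit 5 → (0x39f57623>>5)&0x1 = 0x1
slot:4 @ bit 1 → (0x39f57623>>1)&0xf = 0x1
id:1 @ bit 0 → (0x39f57623>>0)&0x1 = 0x1

5592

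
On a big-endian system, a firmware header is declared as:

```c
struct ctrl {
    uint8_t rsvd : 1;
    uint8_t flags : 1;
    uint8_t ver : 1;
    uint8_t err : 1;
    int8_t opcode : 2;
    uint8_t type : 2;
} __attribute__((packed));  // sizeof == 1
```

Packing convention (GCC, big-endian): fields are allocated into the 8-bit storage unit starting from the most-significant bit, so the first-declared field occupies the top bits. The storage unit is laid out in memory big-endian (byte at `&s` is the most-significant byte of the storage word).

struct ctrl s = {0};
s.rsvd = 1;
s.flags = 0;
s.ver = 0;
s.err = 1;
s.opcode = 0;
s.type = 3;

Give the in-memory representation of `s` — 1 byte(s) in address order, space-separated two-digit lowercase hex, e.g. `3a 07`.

93

rsvd (1b) val=1 bits=0x1 at bit 7: 0x80
flags (1b) val=0 bits=0x0 at bit 6: 0x80
ver (1b) val=0 bits=0x0 at bit 5: 0x80
err (1b) val=1 bits=0x1 at bit 4: 0x90
opcode (2b) val=0 bits=0x0 at bit 2: 0x90
type (2b) val=3 bits=0x3 at bit 0: 0x93
word = 0x93 → big-endian bytes:
  [0]=0x93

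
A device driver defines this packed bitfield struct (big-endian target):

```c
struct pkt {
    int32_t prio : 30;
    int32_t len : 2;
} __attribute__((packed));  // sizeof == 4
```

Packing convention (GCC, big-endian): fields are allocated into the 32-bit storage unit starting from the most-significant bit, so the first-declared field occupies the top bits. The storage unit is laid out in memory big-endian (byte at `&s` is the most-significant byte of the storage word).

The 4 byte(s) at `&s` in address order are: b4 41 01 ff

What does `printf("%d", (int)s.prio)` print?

[0]=0xb4 [1]=0x41 [2]=0x01 [3]=0xff (big-endian) → word 0xb44101ff
prio:30 @ bit 2 → (0xb44101ff>>2)&0x3fffffff = 0x2d10407f  ←
len:2 @ bit 0 → (0xb44101ff>>0)&0x3 = 0x3
prio signed 30b, MSB=1: 756039807 - 1073741824 = -317702017

-317702017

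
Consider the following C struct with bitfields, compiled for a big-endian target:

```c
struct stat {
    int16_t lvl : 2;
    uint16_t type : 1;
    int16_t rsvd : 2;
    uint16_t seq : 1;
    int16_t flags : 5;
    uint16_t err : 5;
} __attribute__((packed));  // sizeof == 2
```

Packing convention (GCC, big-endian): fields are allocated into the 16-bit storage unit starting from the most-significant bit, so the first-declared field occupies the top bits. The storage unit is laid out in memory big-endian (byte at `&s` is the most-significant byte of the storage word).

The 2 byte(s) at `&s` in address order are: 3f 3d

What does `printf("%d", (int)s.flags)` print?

-7

[0]=0x3f [1]=0x3d (big-endian) → word 0x3f3d
lvl:2 @ bit 14 → (0x3f3d>>14)&0x3 = 0x0
type:1 @ bit 13 → (0x3f3d>>13)&0x1 = 0x1
rsvd:2 @ bit 11 → (0x3f3d>>11)&0x3 = 0x3
seq:1 @ bit 10 → (0x3f3d>>10)&0x1 = 0x1
flags:5 @ bit 5 → (0x3f3d>>5)&0x1f = 0x19  ←
err:5 @ bit 0 → (0x3f3d>>0)&0x1f = 0x1d
flags signed 5b, MSB=1: 25 - 32 = -7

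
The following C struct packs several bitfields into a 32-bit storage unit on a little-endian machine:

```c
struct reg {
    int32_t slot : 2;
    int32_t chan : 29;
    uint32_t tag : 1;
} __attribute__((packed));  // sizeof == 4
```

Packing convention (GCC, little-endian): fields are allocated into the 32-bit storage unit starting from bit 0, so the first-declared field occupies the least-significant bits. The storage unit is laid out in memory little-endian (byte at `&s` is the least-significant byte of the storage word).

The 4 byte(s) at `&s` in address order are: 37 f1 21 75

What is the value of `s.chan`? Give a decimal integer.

[0]=0x37 [1]=0xf1 [2]=0x21 [3]=0x75 (little-endian) → word 0x7521f137
slot [0+:2] = (word>>0) & 0x3 = 3
chan [2+:29] = (word>>2) & 0x1fffffff = 491289677  ←
tag [31+:1] = (word>>31) & 0x1 = 0
chan signed 29b, MSB=1: 491289677 - 536870912 = -45581235

-45581235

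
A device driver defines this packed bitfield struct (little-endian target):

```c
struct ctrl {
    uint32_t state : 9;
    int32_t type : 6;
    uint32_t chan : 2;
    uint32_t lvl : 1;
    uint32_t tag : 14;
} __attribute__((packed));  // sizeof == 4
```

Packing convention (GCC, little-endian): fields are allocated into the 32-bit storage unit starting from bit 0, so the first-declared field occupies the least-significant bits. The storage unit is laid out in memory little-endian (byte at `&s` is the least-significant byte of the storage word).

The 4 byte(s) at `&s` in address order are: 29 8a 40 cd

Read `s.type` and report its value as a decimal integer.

5

[0]=0x29 [1]=0x8a [2]=0x40 [3]=0xcd (little-endian) → word 0xcd408a29
state [0+:9] = (word>>0) & 0x1ff = 41
type [9+:6] = (word>>9) & 0x3f = 5  ←
chan [15+:2] = (word>>15) & 0x3 = 1
lvl [17+:1] = (word>>17) & 0x1 = 0
tag [18+:14] = (word>>18) & 0x3fff = 13136
type signed 6b, MSB=0: value = 5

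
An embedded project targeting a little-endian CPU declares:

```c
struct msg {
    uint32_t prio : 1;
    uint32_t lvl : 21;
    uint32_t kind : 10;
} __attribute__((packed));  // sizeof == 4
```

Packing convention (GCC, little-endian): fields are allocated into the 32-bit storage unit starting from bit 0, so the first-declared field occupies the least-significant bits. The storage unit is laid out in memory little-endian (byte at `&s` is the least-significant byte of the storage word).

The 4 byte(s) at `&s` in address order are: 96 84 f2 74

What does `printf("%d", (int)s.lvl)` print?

[0]=0x96 [1]=0x84 [2]=0xf2 [3]=0x74 (little-endian) → word 0x74f28496
prio [0+:1] = (word>>0) & 0x1 = 0
lvl [1+:21] = (word>>1) & 0x1fffff = 1655371  ←
kind [22+:10] = (word>>22) & 0x3ff = 467

1655371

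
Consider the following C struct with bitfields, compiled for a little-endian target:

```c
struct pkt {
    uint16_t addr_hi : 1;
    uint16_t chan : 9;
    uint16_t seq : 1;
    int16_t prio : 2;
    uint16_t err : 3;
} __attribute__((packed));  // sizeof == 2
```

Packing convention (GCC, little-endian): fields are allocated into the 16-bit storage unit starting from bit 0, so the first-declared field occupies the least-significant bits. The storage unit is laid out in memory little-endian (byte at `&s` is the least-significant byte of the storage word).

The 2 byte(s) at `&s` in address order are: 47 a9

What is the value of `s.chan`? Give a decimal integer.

163

[0]=0x47 [1]=0xa9 (little-endian) → word 0xa947
addr_hi [0+:1] = (word>>0) & 0x1 = 1
chan [1+:9] = (word>>1) & 0x1ff = 163  ←
seq [10+:1] = (word>>10) & 0x1 = 0
prio [11+:2] = (word>>11) & 0x3 = 1
err [13+:3] = (word>>13) & 0x7 = 5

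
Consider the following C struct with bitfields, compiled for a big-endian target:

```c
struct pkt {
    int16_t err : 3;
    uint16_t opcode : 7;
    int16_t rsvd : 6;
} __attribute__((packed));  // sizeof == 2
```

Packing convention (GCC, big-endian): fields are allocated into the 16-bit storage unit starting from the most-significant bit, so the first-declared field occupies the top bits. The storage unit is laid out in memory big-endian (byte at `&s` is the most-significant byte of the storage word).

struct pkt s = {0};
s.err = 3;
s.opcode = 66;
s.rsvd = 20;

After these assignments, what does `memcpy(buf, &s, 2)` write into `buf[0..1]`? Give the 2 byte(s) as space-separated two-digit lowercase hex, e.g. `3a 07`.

[13+:3] err=3 & 0x7 = 0x3; word=0x6000
[6+:7] opcode=66 & 0x7f = 0x42; word=0x7080
[0+:6] rsvd=20 & 0x3f = 0x14; word=0x7094
word = 0x7094 → big-endian bytes:
  [0]=0x70  [1]=0x94

70 94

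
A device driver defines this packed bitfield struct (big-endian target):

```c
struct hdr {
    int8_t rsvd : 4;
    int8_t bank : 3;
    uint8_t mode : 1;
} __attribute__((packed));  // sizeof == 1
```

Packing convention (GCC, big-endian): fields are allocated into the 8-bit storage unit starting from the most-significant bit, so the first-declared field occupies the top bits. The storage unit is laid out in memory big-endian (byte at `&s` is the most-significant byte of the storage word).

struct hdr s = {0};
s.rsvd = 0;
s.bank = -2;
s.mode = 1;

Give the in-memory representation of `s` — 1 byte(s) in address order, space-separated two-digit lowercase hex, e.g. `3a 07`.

0d

rsvd:4 = 0 → 0x0 << 4 → word 0x00
bank:3 = -2 → 0x6 << 1 → word 0x0c
mode:1 = 1 → 0x1 << 0 → word 0x0d
word = 0x0d → big-endian bytes:
  [0]=0x0d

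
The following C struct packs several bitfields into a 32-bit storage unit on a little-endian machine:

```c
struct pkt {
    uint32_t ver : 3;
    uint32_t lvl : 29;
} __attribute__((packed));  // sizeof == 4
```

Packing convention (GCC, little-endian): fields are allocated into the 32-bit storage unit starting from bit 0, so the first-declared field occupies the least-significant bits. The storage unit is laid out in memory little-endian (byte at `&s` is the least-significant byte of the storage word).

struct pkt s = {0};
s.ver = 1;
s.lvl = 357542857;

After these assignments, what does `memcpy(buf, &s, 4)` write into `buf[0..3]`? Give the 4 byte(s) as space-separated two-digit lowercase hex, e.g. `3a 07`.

49 5e 7d aa

[0+:3] ver=1 & 0x7 = 0x1; word=0x00000001
[3+:29] lvl=357542857 & 0x1fffffff = 0x154fabc9; word=0xaa7d5e49
word = 0xaa7d5e49 → little-endian bytes:
  [0]=0x49  [1]=0x5e  [2]=0x7d  [3]=0xaa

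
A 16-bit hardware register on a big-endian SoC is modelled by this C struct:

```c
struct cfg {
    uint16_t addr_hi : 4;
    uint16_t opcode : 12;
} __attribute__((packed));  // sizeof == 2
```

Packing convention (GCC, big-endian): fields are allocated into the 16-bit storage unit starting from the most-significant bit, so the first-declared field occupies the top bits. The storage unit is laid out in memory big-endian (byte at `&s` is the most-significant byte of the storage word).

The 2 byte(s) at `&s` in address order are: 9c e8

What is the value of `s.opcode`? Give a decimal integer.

3304

[0]=0x9c [1]=0xe8 (big-endian) → word 0x9ce8
addr_hi:4 @ bit 12 → (0x9ce8>>12)&0xf = 0x9
opcode:12 @ bit 0 → (0x9ce8>>0)&0xfff = 0xce8  ←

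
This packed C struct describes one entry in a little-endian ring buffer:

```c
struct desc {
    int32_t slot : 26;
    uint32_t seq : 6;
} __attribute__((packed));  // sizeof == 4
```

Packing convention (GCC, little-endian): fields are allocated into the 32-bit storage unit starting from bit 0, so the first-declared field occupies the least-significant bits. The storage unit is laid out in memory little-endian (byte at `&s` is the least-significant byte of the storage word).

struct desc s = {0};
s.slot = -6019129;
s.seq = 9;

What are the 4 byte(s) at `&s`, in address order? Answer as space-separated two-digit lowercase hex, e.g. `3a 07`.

[0+:26] slot=-6019129 & 0x3ffffff = 0x3a427c7; word=0x03a427c7
[26+:6] seq=9 & 0x3f = 0x9; word=0x27a427c7
word = 0x27a427c7 → little-endian bytes:
  [0]=0xc7  [1]=0x27  [2]=0xa4  [3]=0x27

c7 27 a4 27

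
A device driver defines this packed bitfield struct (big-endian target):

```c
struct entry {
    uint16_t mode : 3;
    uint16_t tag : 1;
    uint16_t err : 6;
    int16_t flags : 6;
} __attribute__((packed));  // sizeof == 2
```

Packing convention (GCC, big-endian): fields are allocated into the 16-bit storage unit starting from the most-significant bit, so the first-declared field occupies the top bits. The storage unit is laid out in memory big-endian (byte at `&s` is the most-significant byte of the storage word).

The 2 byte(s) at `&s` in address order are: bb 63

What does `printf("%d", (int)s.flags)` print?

-29

[0]=0xbb [1]=0x63 (big-endian) → word 0xbb63
mode [13+:3] = (word>>13) & 0x7 = 5
tag [12+:1] = (word>>12) & 0x1 = 1
err [6+:6] = (word>>6) & 0x3f = 45
flags [0+:6] = (word>>0) & 0x3f = 35  ←
flags signed 6b, MSB=1: 35 - 64 = -29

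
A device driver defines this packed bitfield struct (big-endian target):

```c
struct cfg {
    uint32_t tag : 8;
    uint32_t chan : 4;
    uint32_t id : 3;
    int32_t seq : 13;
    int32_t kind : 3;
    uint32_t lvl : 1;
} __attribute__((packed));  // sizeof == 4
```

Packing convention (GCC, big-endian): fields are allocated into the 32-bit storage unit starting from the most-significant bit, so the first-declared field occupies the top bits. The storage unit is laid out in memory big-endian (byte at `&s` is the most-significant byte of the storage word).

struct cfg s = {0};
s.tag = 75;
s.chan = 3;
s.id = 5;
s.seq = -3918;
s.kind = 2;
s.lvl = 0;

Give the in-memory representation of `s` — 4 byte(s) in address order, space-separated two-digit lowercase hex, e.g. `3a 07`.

4b 3b 0b 24

[24+:8] tag=75 & 0xff = 0x4b; word=0x4b000000
[20+:4] chan=3 & 0xf = 0x3; word=0x4b300000
[17+:3] id=5 & 0x7 = 0x5; word=0x4b3a0000
[4+:13] seq=-3918 & 0x1fff = 0x10b2; word=0x4b3b0b20
[1+:3] kind=2 & 0x7 = 0x2; word=0x4b3b0b24
[0+:1] lvl=0 & 0x1 = 0x0; word=0x4b3b0b24
word = 0x4b3b0b24 → big-endian bytes:
  [0]=0x4b  [1]=0x3b  [2]=0x0b  [3]=0x24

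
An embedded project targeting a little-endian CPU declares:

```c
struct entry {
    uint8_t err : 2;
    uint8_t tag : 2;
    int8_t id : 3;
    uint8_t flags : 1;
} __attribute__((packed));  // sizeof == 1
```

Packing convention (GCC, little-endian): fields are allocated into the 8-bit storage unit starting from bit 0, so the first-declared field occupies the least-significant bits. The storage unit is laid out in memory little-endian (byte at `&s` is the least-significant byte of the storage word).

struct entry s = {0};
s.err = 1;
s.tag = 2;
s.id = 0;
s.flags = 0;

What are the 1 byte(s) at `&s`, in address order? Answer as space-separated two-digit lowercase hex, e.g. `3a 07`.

09

err (2b) val=1 bits=0x1 at bit 0: 0x01
tag (2b) val=2 bits=0x2 at bit 2: 0x09
id (3b) val=0 bits=0x0 at bit 4: 0x09
flags (1b) val=0 bits=0x0 at bit 7: 0x09
word = 0x09 → little-endian bytes:
  [0]=0x09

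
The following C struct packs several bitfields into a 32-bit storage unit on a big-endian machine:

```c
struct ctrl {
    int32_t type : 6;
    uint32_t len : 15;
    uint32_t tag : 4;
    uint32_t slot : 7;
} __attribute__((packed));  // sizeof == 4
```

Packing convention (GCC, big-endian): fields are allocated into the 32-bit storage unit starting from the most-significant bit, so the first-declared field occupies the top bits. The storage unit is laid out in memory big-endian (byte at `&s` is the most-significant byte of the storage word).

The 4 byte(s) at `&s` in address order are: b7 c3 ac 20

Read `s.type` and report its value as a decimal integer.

-19

[0]=0xb7 [1]=0xc3 [2]=0xac [3]=0x20 (big-endian) → word 0xb7c3ac20
type [26+:6] = (word>>26) & 0x3f = 45  ←
len [11+:15] = (word>>11) & 0x7fff = 30837
tag [7+:4] = (word>>7) & 0xf = 8
slot [0+:7] = (word>>0) & 0x7f = 32
type signed 6b, MSB=1: 45 - 64 = -19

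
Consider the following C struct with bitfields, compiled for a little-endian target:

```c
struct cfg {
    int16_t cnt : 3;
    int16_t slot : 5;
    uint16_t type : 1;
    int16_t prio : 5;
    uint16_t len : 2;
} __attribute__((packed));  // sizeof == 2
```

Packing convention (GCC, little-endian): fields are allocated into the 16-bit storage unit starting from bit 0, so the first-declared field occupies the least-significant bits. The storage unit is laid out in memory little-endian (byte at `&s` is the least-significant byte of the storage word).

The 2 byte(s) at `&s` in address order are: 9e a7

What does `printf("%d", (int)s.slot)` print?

-13

[0]=0x9e [1]=0xa7 (little-endian) → word 0xa79e
cnt:3 @ bit 0 → (0xa79e>>0)&0x7 = 0x6
slot:5 @ bit 3 → (0xa79e>>3)&0x1f = 0x13  ←
type:1 @ bit 8 → (0xa79e>>8)&0x1 = 0x1
prio:5 @ bit 9 → (0xa79e>>9)&0x1f = 0x13
len:2 @ bit 14 → (0xa79e>>14)&0x3 = 0x2
slot signed 5b, MSB=1: 19 - 32 = -13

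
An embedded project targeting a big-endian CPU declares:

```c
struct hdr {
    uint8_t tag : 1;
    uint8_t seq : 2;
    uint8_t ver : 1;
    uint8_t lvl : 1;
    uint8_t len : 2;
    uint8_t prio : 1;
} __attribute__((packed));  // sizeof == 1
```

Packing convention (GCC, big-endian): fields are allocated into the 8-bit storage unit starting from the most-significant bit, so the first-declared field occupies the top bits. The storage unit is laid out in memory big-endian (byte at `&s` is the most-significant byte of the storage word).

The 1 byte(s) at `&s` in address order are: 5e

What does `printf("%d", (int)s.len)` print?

[0]=0x5e (big-endian) → word 0x5e
tag [7+:1] = (word>>7) & 0x1 = 0
seq [5+:2] = (word>>5) & 0x3 = 2
ver [4+:1] = (word>>4) & 0x1 = 1
lvl [3+:1] = (word>>3) & 0x1 = 1
len [1+:2] = (word>>1) & 0x3 = 3  ←
prio [0+:1] = (word>>0) & 0x1 = 0

3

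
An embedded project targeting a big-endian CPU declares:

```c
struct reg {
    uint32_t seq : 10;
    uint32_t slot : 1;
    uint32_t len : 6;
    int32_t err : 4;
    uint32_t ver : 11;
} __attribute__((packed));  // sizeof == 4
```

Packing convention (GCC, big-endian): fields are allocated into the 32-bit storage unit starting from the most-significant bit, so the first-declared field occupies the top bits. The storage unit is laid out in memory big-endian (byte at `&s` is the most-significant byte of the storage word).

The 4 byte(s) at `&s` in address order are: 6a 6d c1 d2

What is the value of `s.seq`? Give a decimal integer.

[0]=0x6a [1]=0x6d [2]=0xc1 [3]=0xd2 (big-endian) → word 0x6a6dc1d2
seq:10 @ bit 22 → (0x6a6dc1d2>>22)&0x3ff = 0x1a9  ←
slot:1 @ bit 21 → (0x6a6dc1d2>>21)&0x1 = 0x1
len:6 @ bit 15 → (0x6a6dc1d2>>15)&0x3f = 0x1b
err:4 @ bit 11 → (0x6a6dc1d2>>11)&0xf = 0x8
ver:11 @ bit 0 → (0x6a6dc1d2>>0)&0x7ff = 0x1d2

425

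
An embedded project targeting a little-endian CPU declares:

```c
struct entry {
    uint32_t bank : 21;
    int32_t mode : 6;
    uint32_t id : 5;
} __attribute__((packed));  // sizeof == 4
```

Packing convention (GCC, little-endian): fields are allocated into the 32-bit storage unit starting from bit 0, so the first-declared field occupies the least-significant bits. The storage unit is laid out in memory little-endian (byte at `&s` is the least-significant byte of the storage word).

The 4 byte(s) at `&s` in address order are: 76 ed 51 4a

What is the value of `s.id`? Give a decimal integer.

[0]=0x76 [1]=0xed [2]=0x51 [3]=0x4a (little-endian) → word 0x4a51ed76
bank [0+:21] = (word>>0) & 0x1fffff = 1174902
mode [21+:6] = (word>>21) & 0x3f = 18
id [27+:5] = (word>>27) & 0x1f = 9  ←

9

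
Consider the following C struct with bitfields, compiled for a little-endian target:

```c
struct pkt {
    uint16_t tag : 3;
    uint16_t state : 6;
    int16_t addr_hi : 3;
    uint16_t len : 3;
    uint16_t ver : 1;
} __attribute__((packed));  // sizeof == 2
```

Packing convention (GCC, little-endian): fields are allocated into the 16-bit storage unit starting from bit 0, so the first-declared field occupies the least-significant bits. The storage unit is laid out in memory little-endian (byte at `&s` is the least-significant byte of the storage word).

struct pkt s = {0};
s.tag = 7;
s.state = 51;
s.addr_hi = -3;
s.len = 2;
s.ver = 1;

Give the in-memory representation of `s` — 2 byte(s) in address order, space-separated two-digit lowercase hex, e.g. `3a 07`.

9f ab

tag (3b) val=7 bits=0x7 at bit 0: 0x0007
state (6b) val=51 bits=0x33 at bit 3: 0x019f
addr_hi (3b) val=-3 bits=0x5 at bit 9: 0x0b9f
len (3b) val=2 bits=0x2 at bit 12: 0x2b9f
ver (1b) val=1 bits=0x1 at bit 15: 0xab9f
word = 0xab9f → little-endian bytes:
  [0]=0x9f  [1]=0xab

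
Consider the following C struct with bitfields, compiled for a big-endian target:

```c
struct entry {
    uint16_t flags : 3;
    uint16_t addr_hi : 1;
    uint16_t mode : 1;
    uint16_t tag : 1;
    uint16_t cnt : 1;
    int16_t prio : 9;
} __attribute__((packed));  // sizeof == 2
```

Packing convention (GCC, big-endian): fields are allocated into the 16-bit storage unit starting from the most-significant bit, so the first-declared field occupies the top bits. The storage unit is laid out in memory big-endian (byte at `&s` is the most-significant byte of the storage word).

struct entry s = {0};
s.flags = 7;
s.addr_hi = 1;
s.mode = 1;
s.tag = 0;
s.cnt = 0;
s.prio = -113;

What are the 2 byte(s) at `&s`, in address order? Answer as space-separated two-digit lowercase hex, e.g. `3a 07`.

f9 8f

flags:3 = 7 → 0x7 << 13 → word 0xe000
addr_hi:1 = 1 → 0x1 << 12 → word 0xf000
mode:1 = 1 → 0x1 << 11 → word 0xf800
tag:1 = 0 → 0x0 << 10 → word 0xf800
cnt:1 = 0 → 0x0 << 9 → word 0xf800
prio:9 = -113 → 0x18f << 0 → word 0xf98f
word = 0xf98f → big-endian bytes:
  [0]=0xf9  [1]=0x8f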